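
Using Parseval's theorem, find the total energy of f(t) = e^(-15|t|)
Parseval's theorem: E=integral |f(t)|^2 dt=(1/2pi) integral |F(omega)|^2 domega
E=integral_{-inf}^{inf} e^(-30|t|) dt=2 * integral_0^inf e^(-30t) dt=2/(2 * 15)=1/15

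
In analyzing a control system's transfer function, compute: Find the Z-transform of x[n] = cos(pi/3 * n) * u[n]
Z{cos(w0 * n) * u[n]} = z(z - cos(w0))/(z^2-2z * cos(w0)+1)
With w0 = pi/3: X(z) = z(z - cos(pi/3))/(z^2-2z * cos(pi/3)+1)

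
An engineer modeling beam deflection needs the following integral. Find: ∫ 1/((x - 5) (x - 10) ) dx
Partial fractions: 1/((x-5)(x-10)) = A/(x-5)+B/(x-10)
A = -1/5, B = 1/5
∫ [-1/5· 1/(x-5)+1/5· 1/(x-10)] dx
= (1/5)[ln|x-10| - ln|x-5|]+C

Answer: (1/5)·ln|(x-10)/(x-5)|+C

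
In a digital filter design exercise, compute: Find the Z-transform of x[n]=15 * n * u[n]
Z{n * u[n]}=z/(z-1)^2
By linearity: Z{15 * n * u[n]}=15z/(z-1)^2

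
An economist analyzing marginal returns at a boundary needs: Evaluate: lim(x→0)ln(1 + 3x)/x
L'Hôpital (0/0): lim 3/(1 + 3x) / 1 = 3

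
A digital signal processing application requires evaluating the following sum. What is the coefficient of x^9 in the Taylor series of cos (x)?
cos(x) has only even powers. Coefficient of x^9=0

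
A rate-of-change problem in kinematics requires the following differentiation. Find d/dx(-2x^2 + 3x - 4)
Power rule: d/dx(ax^n) = n·a·x^(n-1)
Term by term: -4·x + 3

Answer: -4x + 3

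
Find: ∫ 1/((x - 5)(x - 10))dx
Partial fractions: 1/((x-5)(x-10))=A/(x-5)+B/(x-10)
A=-1/5, B=1/5
∫ [-1/5· 1/(x-5)+1/5· 1/(x-10)] dx
=(1/5)[ln|x-10| - ln|x-5|]+C

Answer: (1/5)·ln|(x-10)/(x-5)|+C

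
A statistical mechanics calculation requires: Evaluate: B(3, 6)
B(x,y) = Γ(x)Γ(y)/Γ(x+y) = (x-1)!(y-1)!/(x+y-1)!
B(3,6) = 2!·5!/8! = 1/168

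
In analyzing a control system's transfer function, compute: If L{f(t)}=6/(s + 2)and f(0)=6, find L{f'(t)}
L{f'(t)}=s·F(s) - f(0)=6s/(s + 2) - 6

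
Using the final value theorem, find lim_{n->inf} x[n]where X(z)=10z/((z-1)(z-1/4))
Final value theorem: lim x[n] = lim_{z->1} (z-1) * X(z)
(z-1) * X(z) = 10z/(z-1/4)
As z->1: 10/(1 - 1/4) = 10/(3/4) = 40/3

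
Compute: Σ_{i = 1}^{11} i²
Using formula: Σ i^2 = n(n + 1)(2n + 1)/6 = 11·12·23/6 = 506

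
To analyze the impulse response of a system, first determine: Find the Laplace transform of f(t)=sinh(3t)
L{sinh(at)} = a/(s²-a²)
L{sinh(3t)} = 3/(s²-9)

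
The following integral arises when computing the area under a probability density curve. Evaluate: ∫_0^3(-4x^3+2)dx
Step 1: Find antiderivative F(x) = -x^4+2x
Step 2: F(3) - F(0) = -75 - (0) = -75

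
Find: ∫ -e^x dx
Since d/dx[e^x]=+ e^x, we get -1e^x + C

Answer: -e^x + C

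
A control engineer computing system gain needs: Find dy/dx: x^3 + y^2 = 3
Differentiate: 3x^2+2y·(dy/dx)=0
dy/dx=-3x^2/(2y)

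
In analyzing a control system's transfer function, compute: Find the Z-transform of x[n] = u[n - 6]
Using the time-shift property: Z{u[n-6]}=z^(-6) * z/(z-1)
=z^(-5)/(z-1)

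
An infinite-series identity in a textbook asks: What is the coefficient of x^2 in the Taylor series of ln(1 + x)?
ln(1 + x) = Σ (-1)^(n + 1) x^n/n
Coefficient of x^2 = (-1)^3/2 = -1/2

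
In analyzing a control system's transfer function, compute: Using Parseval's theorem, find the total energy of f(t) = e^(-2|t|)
Parseval's theorem: E = integral |f(t)|^2 dt = (1/2pi) integral |F(omega)|^2 domega
E = integral_{-inf}^{inf} e^(-4|t|) dt = 2 * integral_0^inf e^(-4t) dt = 2/(2 * 2) = 1/2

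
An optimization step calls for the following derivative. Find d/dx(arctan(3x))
d/dx[arctan(u)] = u'/(1 + u²), u = 3x, u' = 3

Answer: 3/(1 + 9x²)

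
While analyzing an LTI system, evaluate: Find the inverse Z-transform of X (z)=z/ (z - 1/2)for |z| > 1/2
Standard pair: z/(z-a) <-> a^n*u[n] for causal signals
With a = 1/2: x[n] = (1/2)^n*u[n]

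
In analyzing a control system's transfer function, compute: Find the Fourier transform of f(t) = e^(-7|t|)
Using the standard pair: F{e^(-a|t|)} = 2a/(a^2 + omega^2)
With a = 7: F(omega) = 14/(49 + omega^2)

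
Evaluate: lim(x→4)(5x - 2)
Polynomial is continuous, so substitute x=4:
5·4 - 2=18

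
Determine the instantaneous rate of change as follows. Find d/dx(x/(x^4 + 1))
Quotient rule: (f/g)'=(f'g - fg')/g²
f=x, f'=1
g=x^4 + 1, g'=4x^3

Answer: (1·(x^4 + 1) - 4x^4)/(x^4 + 1)²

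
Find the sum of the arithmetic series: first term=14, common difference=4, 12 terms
Last term: a_n = 14 + (12 - 1)·4 = 58
Sum = n(a_1 + a_n)/2 = 12(14 + 58)/2 = 432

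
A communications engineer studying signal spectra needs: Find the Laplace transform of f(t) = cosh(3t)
L{cosh(at)}=s/(s²-a²)
L{cosh(3t)}=s/(s²-9)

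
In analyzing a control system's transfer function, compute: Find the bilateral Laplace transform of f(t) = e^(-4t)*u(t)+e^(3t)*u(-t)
For e^(-4t)*u(t): L=1/(s + 4), Re(s) > -4
For e^(3t)*u(-t): L=-1/(s-3), Re(s) < 3
Combined: F(s)=1/(s + 4) - 1/(s-3), -4 < Re(s) < 3

Answer: 1/(s + 4) - 1/(s-3), ROC: -4 < Re(s) < 3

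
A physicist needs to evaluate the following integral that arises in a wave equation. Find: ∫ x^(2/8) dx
Power rule: ∫ x^(1/4) dx=x^(5/4)/(5/4) + C

Answer: (4/5)·x^(5/4) + C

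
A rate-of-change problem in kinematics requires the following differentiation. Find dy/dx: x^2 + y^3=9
Differentiate: 2x+3y^2·(dy/dx)=0
dy/dx=-2x/(3y^2)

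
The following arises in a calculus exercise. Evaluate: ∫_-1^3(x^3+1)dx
Step 1: Find antiderivative F(x) = (1/4)x^4 + x
Step 2: F(3) - F(-1) = 93/4 - (-3/4) = 24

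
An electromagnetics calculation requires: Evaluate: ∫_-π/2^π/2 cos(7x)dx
Antiderivative: sin(7x)/7
Evaluate at bounds: [sin(7·π/2)/7] - [sin(7·-π/2)/7]
=((-1) - (1))/7=-2/7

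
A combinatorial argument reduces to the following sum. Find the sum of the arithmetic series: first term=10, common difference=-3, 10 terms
Last term: a_n=10 + (10 - 1)·-3=-17
Sum=n(a_1 + a_n)/2=10(10 + (-17))/2=-35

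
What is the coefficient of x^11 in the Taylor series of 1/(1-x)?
1/(1-x)=Σ x^n for |x|<1
All coefficients are 1

Answer: 1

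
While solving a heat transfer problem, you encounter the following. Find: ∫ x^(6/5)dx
Power rule: ∫ x^(6/5) dx = x^(11/5)/(11/5) + C

Answer: (5/11)·x^(11/5) + C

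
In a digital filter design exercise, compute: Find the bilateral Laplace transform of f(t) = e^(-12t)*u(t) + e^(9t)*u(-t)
For e^(-12t)*u(t): L=1/(s+12), Re(s) > -12
For e^(9t)*u(-t): L=-1/(s-9), Re(s) < 9
Combined: F(s)=1/(s+12)-1/(s-9), -12 < Re(s) < 9

Answer: 1/(s+12)-1/(s-9), ROC: -12 < Re(s) < 9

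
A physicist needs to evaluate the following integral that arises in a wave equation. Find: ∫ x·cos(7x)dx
By parts: u = x, dv = cos(7x) dx
du = dx, v = sin(7x)/7
= x·sin(7x)/7+cos(7x)/7²+C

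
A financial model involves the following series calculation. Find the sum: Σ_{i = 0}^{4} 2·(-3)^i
Geometric series: S=a(1 - r^n)/(1 - r)
a=2, r=-3, n=5
S=2(1 + 243)/4=122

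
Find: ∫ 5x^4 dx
Using power rule: ∫ 5x^4 dx=5/5 x^5 + C=x^5 + C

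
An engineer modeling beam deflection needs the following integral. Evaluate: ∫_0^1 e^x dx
Antiderivative: e^x
Evaluate: (e^1-1)

Answer: e^1-1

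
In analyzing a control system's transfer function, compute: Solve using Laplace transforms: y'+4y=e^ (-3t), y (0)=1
Take L: sY - 1 + 4Y = 1/(s + 3)
Y(s + 4) = 1/(s + 3) + 1
Y = 1/((s + 3)(s + 4)) + 1/(s + 4)
Partial fractions: 1/((s + 3)(s + 4)) = 1/(s + 3) - 1/(s + 4)
So Y = 1/(s + 3)
Inverse Laplace transform (L^(-1){1/(s + 3)} = e^(-3t), L^(-1){1/(s + 4)} = e^(-4t)):

Answer: y(t) = 1·e^(-3t)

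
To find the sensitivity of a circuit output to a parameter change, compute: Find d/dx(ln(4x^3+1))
Chain rule: d/dx[ln(u)] = u'/u where u = 4x^3 + 1
u' = 12x^2

Answer: (12x^2)/(4x^3 + 1)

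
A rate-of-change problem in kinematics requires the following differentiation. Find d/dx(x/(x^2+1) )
Quotient rule: (f/g)'=(f'g - fg')/g²
f=x, f'=1
g=x^2 + 1, g'=2x

Answer: (1·(x^2 + 1) - 2x^2)/(x^2 + 1)²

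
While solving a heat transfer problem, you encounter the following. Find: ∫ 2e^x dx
Since d/dx[e^x] = + e^x, we get 2e^x + C

Answer: 2e^x + C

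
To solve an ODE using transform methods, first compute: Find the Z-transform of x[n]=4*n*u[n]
Z{n * u[n]}=z/(z-1)^2
By linearity: Z{4 * n * u[n]}=4z/(z-1)^2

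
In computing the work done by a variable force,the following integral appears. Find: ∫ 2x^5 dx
Using power rule: ∫ 2x^5 dx = 2/6 x^6+C = (1/3)x^6+C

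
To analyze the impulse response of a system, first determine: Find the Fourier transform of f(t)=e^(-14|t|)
Using the standard pair: F{e^(-a|t|)}=2a/(a^2+omega^2)
With a=14: F(omega)=28/(196+omega^2)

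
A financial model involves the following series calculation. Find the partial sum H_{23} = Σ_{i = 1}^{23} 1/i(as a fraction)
H_23=1 + 1/2 + 1/3 + ... + 1/23
=444316699/118982864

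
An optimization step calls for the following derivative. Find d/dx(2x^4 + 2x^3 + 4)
Power rule: d/dx(ax^n)=n·a·x^(n-1)
Term by term: 8·x^3+6·x^2

Answer: 8x^3+6x^2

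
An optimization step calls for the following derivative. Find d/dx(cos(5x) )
Chain rule: d/dx[cos(u)]=-sin(u)·u' where u=5x
u'=5

Answer: -5·sin(5x)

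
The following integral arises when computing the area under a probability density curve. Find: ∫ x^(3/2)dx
Power rule: ∫ x^(3/2) dx = x^(5/2)/(5/2) + C

Answer: (2/5)·x^(5/2) + C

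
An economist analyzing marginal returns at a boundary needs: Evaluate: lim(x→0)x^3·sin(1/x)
Squeeze theorem: -|x^3| ≤ x^3·sin(1/x) ≤ |x^3|
Since x^3 → 0 as x → 0, by squeeze theorem the limit is 0

Answer: 0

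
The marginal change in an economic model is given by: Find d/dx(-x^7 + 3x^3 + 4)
Power rule: d/dx(ax^n)=n·a·x^(n-1)
Term by term: -7·x^6 + 9·x^2

Answer: -7x^6 + 9x^2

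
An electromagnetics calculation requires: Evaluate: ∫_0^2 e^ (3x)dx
Antiderivative: (1/3)e^(3x)
Evaluate: (1/3)(e^6-1)

Answer: (e^6-1)/3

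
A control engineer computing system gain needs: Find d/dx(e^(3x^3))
Chain rule: d/dx[e^u] = e^u · u' where u = 3x^3
u' = 9x^2

Answer: 9x^2·e^(3x^3)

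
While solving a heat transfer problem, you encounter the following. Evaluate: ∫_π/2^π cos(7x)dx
Antiderivative: sin(7x)/7
Evaluate at bounds: [sin(7·π)/7] - [sin(7·π/2)/7]
=((0) - (-1))/7=1/7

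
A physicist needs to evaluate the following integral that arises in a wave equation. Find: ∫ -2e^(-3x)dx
Since d/dx[e^(-3x)]=-3e^(-3x), we get 2/3 e^(-3x)+C

Answer: (2/3)e^(-3x)+C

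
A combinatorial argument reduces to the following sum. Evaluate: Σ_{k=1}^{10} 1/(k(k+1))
Partial fractions: 1/(k(k + 1)) = 1/k - 1/(k + 1)
Telescoping sum: 1(1 - 1/11) = 1·10/11

Answer: 10/11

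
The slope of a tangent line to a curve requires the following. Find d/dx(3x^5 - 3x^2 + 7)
Power rule: d/dx(ax^n)=n·a·x^(n-1)
Term by term: 15·x^4 - 6·x

Answer: 15x^4 - 6x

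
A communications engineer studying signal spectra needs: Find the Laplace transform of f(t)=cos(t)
L{cos(wt)} = s/(s² + w²)
L{cos(t)} = s/(s² + 1)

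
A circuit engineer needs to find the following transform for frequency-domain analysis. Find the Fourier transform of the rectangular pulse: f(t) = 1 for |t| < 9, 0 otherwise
F(omega)=integral from -9 to 9 of e^(-j * omega * t) dt
=2 * sin(9 * omega)/omega=18 * sinc(9 * omega/pi)

Answer: 2 * sin(9 * omega)/omega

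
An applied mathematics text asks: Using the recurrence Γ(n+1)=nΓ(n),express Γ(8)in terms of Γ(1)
Γ(8) = 7Γ(7) = 7·6Γ(6) = ... = 7!·Γ(1) = 5040·Γ(1)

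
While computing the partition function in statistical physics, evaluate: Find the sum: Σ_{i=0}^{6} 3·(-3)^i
Geometric series: S=a(1 - r^n)/(1 - r)
a=3, r=-3, n=7
S=3(1+2187)/4=1641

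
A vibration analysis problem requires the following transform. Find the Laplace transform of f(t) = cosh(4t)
L{cosh(at)} = s/(s²-a²)
L{cosh(4t)} = s/(s²-16)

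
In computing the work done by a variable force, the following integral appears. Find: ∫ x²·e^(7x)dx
Integration by parts twice:
First: u = x², dv = e^(7x) dx => x²e^(7x)/7 - (2/7)∫ xe^(7x) dx
Second (∫ xe^(7x) dx): xe^(7x)/7 - e^(7x)/49
Combining: e^(7x)(x²/7-2x/49+2/343)+C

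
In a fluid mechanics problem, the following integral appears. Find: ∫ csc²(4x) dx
Since d/dx[-cot(4x)]=4csc²(4x), integral=-cot(4x)/4 + C

Answer: (-1/4)cot(4x) + C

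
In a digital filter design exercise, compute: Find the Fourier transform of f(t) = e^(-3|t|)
Using the standard pair: F{e^(-a|t|)}=2a/(a^2+omega^2)
With a=3: F(omega)=6/(9+omega^2)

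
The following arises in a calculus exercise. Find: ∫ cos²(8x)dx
Using identity cos²(u) = (1 + cos(2u))/2:
∫ (1 + cos(16x))/2 dx = x/2 + sin(16x)/32 + C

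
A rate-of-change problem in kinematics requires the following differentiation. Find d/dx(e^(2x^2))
Chain rule: d/dx[e^u] = e^u · u' where u = 2x^2
u' = 4x

Answer: 4x·e^(2x^2)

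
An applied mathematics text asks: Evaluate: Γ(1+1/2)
Γ(n+1/2)=(2n)!√π/(4^n·n!)
=2√π/(4·1)=(1/2)·√π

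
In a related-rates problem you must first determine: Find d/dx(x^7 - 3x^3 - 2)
Power rule: d/dx(ax^n)=n·a·x^(n-1)
Term by term: 7·x^6-9·x^2

Answer: 7x^6-9x^2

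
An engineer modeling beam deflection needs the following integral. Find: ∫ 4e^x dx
Since d/dx[e^x] = +e^x, we get 4e^x+C

Answer: 4e^x+C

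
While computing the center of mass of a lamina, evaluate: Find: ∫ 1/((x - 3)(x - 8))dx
Partial fractions: 1/((x-3)(x-8))=A/(x-3) + B/(x-8)
A=-1/5, B=1/5
∫ [-1/5· 1/(x-3) + 1/5· 1/(x-8)] dx
=(1/5)[ln|x-8| - ln|x-3|] + C

Answer: (1/5)·ln|(x-8)/(x-3)| + C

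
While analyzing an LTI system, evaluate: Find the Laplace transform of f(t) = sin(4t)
L{sin(wt)}=w/(s² + w²)
L{sin(4t)}=4/(s² + 16)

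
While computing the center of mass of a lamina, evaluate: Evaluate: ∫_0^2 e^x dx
Antiderivative: e^x
Evaluate: (e^2 - 1)

Answer: e^2 - 1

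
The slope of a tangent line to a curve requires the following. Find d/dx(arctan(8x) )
d/dx[arctan(u)]=u'/(1+u²), u=8x, u'=8

Answer: 8/(1+64x²)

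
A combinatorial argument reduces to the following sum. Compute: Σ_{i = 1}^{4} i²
Using formula: Σ i^2=n(n+1)(2n+1)/6=4·5·9/6=30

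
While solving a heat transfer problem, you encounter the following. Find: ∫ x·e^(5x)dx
Integration by parts: u=x, dv=e^(5x) dx
du=dx, v=e^(5x)/5
=x·e^(5x)/5 - ∫ e^(5x)/5 dx
=x·e^(5x)/5 - e^(5x)/25+C

Answer: e^(5x)(x/5-1/25)+C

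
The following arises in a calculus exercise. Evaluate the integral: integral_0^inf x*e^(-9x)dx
This is a Gamma integral. Substitute u=9x (du=9 dx):
integral_0^inf x*e^(-9x) dx=(1/9^2) integral_0^inf u^1*e^(-u) du
=Gamma(2)/9^2=1!/9^2=1/81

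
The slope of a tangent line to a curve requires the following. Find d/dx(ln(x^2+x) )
Chain rule: d/dx[ln(u)]=u'/u where u=x^2 + x
u'=2x + 1

Answer: (2x + 1)/(x^2 + x)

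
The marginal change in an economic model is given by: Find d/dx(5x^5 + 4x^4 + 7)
Power rule: d/dx(ax^n)=n·a·x^(n-1)
Term by term: 25·x^4+16·x^3

Answer: 25x^4+16x^3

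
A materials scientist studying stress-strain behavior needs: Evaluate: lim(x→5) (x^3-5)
Polynomial is continuous, so substitute x=5:
1·5^3 - 5=120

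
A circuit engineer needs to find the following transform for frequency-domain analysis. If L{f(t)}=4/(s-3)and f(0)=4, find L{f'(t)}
L{f'(t)} = s·F(s) - f(0) = 4s/(s-3)-4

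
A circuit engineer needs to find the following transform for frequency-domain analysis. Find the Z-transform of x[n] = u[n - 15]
Using the time-shift property: Z{u[n-15]}=z^(-15)*z/(z-1)
=z^(-14)/(z-1)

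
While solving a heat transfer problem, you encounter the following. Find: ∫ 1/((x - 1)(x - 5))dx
Partial fractions: 1/((x-1)(x-5)) = A/(x-1)+B/(x-5)
A = -1/4, B = 1/4
∫ [-1/4· 1/(x-1)+1/4· 1/(x-5)] dx
= (1/4)[ln|x-5| - ln|x-1|]+C

Answer: (1/4)·ln|(x-5)/(x-1)|+C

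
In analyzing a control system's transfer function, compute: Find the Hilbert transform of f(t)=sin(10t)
The Hilbert transform shifts each frequency component by -pi/2.
H{sin(wt)}=-cos(wt)
With w=10: H{sin(10t)}=-cos(10t)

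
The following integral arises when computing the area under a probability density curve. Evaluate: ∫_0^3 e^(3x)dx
Antiderivative: (1/3)e^(3x)
Evaluate: (1/3)(e^9-1)

Answer: (e^9-1)/3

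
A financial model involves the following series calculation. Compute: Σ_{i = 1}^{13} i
Using formula: Σ i^1=n(n+1)/2=13·14/2=91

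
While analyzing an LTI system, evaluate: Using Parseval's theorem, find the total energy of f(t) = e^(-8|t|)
Parseval's theorem: E=integral |f(t)|^2 dt=(1/2pi) integral |F(omega)|^2 domega
E=integral_{-inf}^{inf} e^(-16|t|) dt=2 * integral_0^inf e^(-16t) dt=2/(2 * 8)=1/8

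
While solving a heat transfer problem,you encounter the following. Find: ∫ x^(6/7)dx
Power rule: ∫ x^(6/7) dx = x^(13/7)/(13/7) + C

Answer: (7/13)·x^(13/7) + C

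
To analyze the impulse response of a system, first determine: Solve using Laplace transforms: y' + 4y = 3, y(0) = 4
Take L of both sides: sY(s)-4+4Y(s)=3/s
Y(s)(s+4)=3/s+4
Y(s)=3/(s(s+4))+4/(s+4)
Partial fractions: 3/(s(s+4))=(3/4)/s - (3/4)/(s+4)
So Y(s)=(3/4)/s+(13/4)/(s+4)
Inverse transform (L^(-1){1/s}=1, L^(-1){1/(s+4)}=e^(-4t)):

Answer: y(t)=3/4+(13/4)·e^(-4t)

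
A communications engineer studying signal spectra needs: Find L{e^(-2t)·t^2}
First shifting: L{e^(at)f(t)}=F(s-a)
L{t^2}=2/s^3
Shift s → s + 2: 2/(s + 2)^3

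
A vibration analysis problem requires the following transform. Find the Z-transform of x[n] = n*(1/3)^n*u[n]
Using the property Z{n * a^n * u[n]} = az/(z-a)^2
With a = 1/3: X(z) = (1/3)z/(z - 1/3)^2, |z| > 1/3

Answer: (1/3)z/(z - 1/3)^2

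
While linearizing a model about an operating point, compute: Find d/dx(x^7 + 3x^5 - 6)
Power rule: d/dx(ax^n) = n·a·x^(n-1)
Term by term: 7·x^6+15·x^4

Answer: 7x^6+15x^4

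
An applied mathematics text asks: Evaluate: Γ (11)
Γ(n) = (n-1)! for positive integers
Γ(11) = 10! = 3628800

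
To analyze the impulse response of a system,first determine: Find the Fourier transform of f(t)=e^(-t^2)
The Fourier transform of a Gaussian e^(-t^2) is sqrt(pi) * e^(-omega^2/4).
With a=1: F(omega)=sqrt(pi) * e^(-omega^2/4)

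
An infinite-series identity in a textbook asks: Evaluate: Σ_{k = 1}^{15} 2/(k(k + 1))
Partial fractions: 2/(k(k+1))=2/k - 2/(k+1)
Telescoping sum: 2(1-1/16)=2·15/16

Answer: 15/8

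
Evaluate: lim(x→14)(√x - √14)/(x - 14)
Multiply by conjugate (√x + √14)/(√x + √14):
=(x - 14)/((x - 14)(√x + √14))=1/(√x + √14)
As x → 14: 1/(2√14)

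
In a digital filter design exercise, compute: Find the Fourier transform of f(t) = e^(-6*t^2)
The Fourier transform of a Gaussian e^(-a*t^2) is sqrt(pi/a)*e^(-omega^2/(4a)).
With a = 6: F(omega) = sqrt(pi/6)*e^(-omega^2/24)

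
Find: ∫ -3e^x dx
Since d/dx[e^x] = +e^x, we get -3e^x+C

Answer: -3e^x+C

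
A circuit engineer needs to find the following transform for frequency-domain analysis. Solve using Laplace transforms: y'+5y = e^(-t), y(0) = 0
Take L: sY - 0+5Y = 1/(s+1)
Y(s+5) = 1/(s+1)+0
Y = 1/((s+1)(s+5))+0/(s+5)
Partial fractions: 1/((s+1)(s+5)) = (1/4)/(s+1) - (1/4)/(s+5)
So Y = (1/4)/(s+1) - (1/4)/(s+5)
Inverse Laplace transform (L^(-1){1/(s+1)} = e^(-t), L^(-1){1/(s+5)} = e^(-5t)):

Answer: y(t) = (1/4)·e^(-t) - (1/4)·e^(-5t)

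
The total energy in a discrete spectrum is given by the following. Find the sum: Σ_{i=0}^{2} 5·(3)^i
Geometric series: S = a(1 - r^n)/(1 - r)
a = 5, r = 3, n = 3
S = 5(1-27)/-2 = 65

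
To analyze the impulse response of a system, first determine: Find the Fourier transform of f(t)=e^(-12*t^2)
The Fourier transform of a Gaussian e^(-a * t^2) is sqrt(pi/a) * e^(-omega^2/(4a)).
With a=12: F(omega)=sqrt(pi/12) * e^(-omega^2/48)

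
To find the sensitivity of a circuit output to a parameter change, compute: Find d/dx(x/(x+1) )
Quotient rule: (f/g)'=(f'g - fg')/g²
f=x, f'=1
g=x + 1, g'=1

Answer: (1·(x + 1) - x)/(x + 1)²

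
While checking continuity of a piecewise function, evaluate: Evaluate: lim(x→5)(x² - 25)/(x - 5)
Factor: (x² - 25) = (x-5)(x + 5)
Cancel (x-5): lim(x→5) (x + 5) = 10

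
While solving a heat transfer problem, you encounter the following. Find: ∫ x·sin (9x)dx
By parts: u=x, dv=sin(9x) dx
du=dx, v=-cos(9x)/9
=-x·cos(9x)/9 + sin(9x)/9² + C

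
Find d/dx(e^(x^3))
Chain rule: d/dx[e^u] = e^u · u' where u = x^3
u' = 3x^2

Answer: 3x^2·e^(x^3)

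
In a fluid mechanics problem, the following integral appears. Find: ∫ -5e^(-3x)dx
Since d/dx[e^(-3x)]=-3e^(-3x), we get 5/3 e^(-3x) + C

Answer: (5/3)e^(-3x) + C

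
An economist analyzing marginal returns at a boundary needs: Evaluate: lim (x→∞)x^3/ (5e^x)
Apply L'Hôpital 3 times (∞/∞ each time):
Eventually get 3!/(5e^x) → 0

Answer: 0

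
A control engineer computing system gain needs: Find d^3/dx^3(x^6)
Apply power rule 3 times:
d^1: 6x^5
d^2: 30x^4
d^3: 120x^3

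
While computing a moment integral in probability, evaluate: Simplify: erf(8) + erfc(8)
By definition erfc(x) = 1 - erf(x)
erf(8) + erfc(8) = erf(8) + 1 - erf(8) = 1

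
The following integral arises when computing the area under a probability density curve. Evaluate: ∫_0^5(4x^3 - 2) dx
Step 1: Find antiderivative F(x)=x^4 - 2x
Step 2: F(5) - F(0)=615 - (0)=615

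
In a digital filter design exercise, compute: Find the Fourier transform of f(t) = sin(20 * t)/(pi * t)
sin(W * t)/(pi * t)=(W/pi) * sinc(W * t/pi) is the impulse response of the ideal low-pass filter with cutoff W (here W=20).
Its Fourier transform is a rectangular function:
F(omega)=1 for |omega| < 20, 0 otherwise

Answer: rect(omega/40) [i.e., 1 for |omega| < 20, 0 otherwise]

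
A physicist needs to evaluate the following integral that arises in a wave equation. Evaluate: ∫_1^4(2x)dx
Step 1: Find antiderivative F(x)=x^2
Step 2: F(4) - F(1)=16 - (1)=15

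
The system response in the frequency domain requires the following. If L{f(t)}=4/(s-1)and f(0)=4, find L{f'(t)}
L{f'(t)}=s·F(s) - f(0)=4s/(s-1)-4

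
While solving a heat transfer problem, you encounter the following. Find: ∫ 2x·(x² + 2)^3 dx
Let u=x²+2, du=2x dx
∫ u^3 du=u^4/4+C

Answer: (x²+2)^4/4+C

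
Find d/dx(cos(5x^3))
Chain rule: d/dx[cos(u)] = -sin(u)·u' where u = 5x^3
u' = 15x^2

Answer: -15x^2·sin(5x^3)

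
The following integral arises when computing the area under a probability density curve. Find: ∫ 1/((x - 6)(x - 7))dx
Partial fractions: 1/((x-6)(x-7))=A/(x-6)+B/(x-7)
A=-1, B=1
∫ [-1· 1/(x-6)+1· 1/(x-7)] dx
=(1)[ln|x-7| - ln|x-6|]+C

Answer: ln|(x-7)/(x-6)|+C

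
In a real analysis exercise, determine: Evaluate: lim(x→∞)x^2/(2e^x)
Apply L'Hôpital 2 times (∞/∞ each time):
Eventually get 2!/(2e^x) → 0

Answer: 0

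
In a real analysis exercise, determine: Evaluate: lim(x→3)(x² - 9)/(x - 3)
Factor: (x² - 9)=(x-3)(x+3)
Cancel (x-3): lim(x→3) (x+3)=6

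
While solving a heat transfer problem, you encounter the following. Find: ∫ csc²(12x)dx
Since d/dx[-cot(12x)] = 12csc²(12x), integral = -cot(12x)/12 + C

Answer: (-1/12)cot(12x) + C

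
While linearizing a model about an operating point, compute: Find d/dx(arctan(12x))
d/dx[arctan(u)] = u'/(1 + u²), u = 12x, u' = 12

Answer: 12/(1 + 144x²)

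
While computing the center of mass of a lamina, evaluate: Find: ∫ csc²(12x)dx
Since d/dx[-cot(12x)] = 12csc²(12x), integral = -cot(12x)/12+C

Answer: (-1/12)cot(12x)+C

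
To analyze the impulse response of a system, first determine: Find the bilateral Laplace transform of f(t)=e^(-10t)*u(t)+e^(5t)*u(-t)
For e^(-10t)*u(t): L=1/(s+10), Re(s) > -10
For e^(5t)*u(-t): L=-1/(s-5), Re(s) < 5
Combined: F(s)=1/(s+10)-1/(s-5), -10 < Re(s) < 5

Answer: 1/(s+10)-1/(s-5), ROC: -10 < Re(s) < 5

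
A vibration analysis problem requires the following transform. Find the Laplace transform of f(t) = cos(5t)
L{cos(wt)}=s/(s² + w²)
L{cos(5t)}=s/(s² + 25)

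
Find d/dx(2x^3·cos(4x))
Product rule: (fg)'=f'g + fg'
f=2x^3, f'=6x^2
g=cos(4x), g'=-4·sin(4x)

Answer: 6x^2·cos(4x) - 8x^3·sin(4x)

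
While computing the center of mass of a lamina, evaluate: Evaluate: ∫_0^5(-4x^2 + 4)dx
Step 1: Find antiderivative F(x) = (-4/3)x^3 + 4x
Step 2: F(5) - F(0) = -440/3 - (0) = -440/3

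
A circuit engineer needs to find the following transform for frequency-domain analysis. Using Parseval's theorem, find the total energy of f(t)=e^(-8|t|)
Parseval's theorem: E=integral |f(t)|^2 dt=(1/2pi) integral |F(omega)|^2 domega
E=integral_{-inf}^{inf} e^(-16|t|) dt=2*integral_0^inf e^(-16t) dt=2/(2*8)=1/8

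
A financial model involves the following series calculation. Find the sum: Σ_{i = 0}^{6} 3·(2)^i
Geometric series: S = a(1 - r^n)/(1 - r)
a = 3, r = 2, n = 7
S = 3(1-128)/-1 = 381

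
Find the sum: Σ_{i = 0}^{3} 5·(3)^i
Geometric series: S=a(1 - r^n)/(1 - r)
a=5, r=3, n=4
S=5(1 - 81)/-2=200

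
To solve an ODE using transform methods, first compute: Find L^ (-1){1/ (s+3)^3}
L^(-1){1/(s-a)^n}=t^(n-1)·e^(at)/(n-1)!
Here a=-3, n=3: t^2·e^(-3t)/2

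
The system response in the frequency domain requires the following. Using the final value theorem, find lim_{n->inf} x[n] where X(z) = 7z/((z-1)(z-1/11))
Final value theorem: lim x[n] = lim_{z->1} (z-1)*X(z)
(z-1)*X(z) = 7z/(z-1/11)
As z->1: 7/(1 - 1/11) = 7/(10/11) = 77/10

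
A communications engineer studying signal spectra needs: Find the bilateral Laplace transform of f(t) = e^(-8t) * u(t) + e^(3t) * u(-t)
For e^(-8t) * u(t): L = 1/(s + 8), Re(s) > -8
For e^(3t) * u(-t): L = -1/(s-3), Re(s) < 3
Combined: F(s) = 1/(s + 8) - 1/(s-3), -8 < Re(s) < 3

Answer: 1/(s + 8) - 1/(s-3), ROC: -8 < Re(s) < 3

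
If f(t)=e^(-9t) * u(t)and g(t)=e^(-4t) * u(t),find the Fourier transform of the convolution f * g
By the convolution theorem: F{f * g} = F(omega) * G(omega)
F(omega) = 1/(9 + j * omega), G(omega) = 1/(4 + j * omega)
F{f * g} = 1/((9 + j * omega)(4 + j * omega))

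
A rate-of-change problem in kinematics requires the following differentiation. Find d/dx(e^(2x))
Chain rule: d/dx[e^u]=e^u · u' where u=2x
u'=2

Answer: 2·e^(2x)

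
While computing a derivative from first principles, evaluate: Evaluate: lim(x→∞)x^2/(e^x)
Apply L'Hôpital 2 times (∞/∞ each time):
Eventually get 2!/(e^x) → 0

Answer: 0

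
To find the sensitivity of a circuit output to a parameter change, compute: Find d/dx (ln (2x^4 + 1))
Chain rule: d/dx[ln(u)] = u'/u where u = 2x^4+1
u' = 8x^3

Answer: (8x^3)/(2x^4+1)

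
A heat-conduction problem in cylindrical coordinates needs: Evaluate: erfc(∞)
erfc(x) = 1 - erf(x); erfc(∞) = 1 - erf(∞) = 1-1 = 0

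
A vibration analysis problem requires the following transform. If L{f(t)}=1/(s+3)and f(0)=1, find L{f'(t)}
L{f'(t)}=s·F(s) - f(0)=s/(s + 3) - 1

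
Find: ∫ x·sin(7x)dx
By parts: u=x, dv=sin(7x) dx
du=dx, v=-cos(7x)/7
=-x·cos(7x)/7 + sin(7x)/7² + C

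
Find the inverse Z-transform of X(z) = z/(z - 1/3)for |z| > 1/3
Standard pair: z/(z-a) <-> a^n * u[n] for causal signals
With a = 1/3: x[n] = (1/3)^n * u[n]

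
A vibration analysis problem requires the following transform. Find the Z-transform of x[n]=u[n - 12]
Using the time-shift property: Z{u[n-12]} = z^(-12)*z/(z-1)
= z^(-11)/(z-1)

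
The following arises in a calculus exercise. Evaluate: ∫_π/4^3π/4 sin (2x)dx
Antiderivative: -cos(2x)/2
Evaluate at bounds: [-cos(2·3π/4)/2] - [-cos(2·π/4)/2]
= (-(0) + (0))/2 = 0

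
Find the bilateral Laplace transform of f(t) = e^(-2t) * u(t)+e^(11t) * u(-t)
For e^(-2t) * u(t): L = 1/(s + 2), Re(s) > -2
For e^(11t) * u(-t): L = -1/(s-11), Re(s) < 11
Combined: F(s) = 1/(s + 2) - 1/(s-11), -2 < Re(s) < 11

Answer: 1/(s + 2) - 1/(s-11), ROC: -2 < Re(s) < 11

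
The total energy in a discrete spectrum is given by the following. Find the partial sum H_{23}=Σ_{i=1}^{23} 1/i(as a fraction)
H_23 = 1+1/2+1/3+...+1/23
= 444316699/118982864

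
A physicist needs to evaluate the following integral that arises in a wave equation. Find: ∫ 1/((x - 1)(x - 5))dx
Partial fractions: 1/((x-1)(x-5))=A/(x-1)+B/(x-5)
A=-1/4, B=1/4
∫ [-1/4· 1/(x-1)+1/4· 1/(x-5)] dx
=(1/4)[ln|x-5| - ln|x-1|]+C

Answer: (1/4)·ln|(x-5)/(x-1)|+C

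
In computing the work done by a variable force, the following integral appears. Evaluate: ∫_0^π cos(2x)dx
Antiderivative: sin(2x)/2
Evaluate at bounds: [sin(2·π)/2] - [sin(2·0)/2]
=((0) - (0))/2=0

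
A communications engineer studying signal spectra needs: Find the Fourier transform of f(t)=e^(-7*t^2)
The Fourier transform of a Gaussian e^(-a * t^2) is sqrt(pi/a) * e^(-omega^2/(4a)).
With a = 7: F(omega) = sqrt(pi/7) * e^(-omega^2/28)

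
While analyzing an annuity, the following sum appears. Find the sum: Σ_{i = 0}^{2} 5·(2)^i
Geometric series: S = a(1 - r^n)/(1 - r)
a = 5, r = 2, n = 3
S = 5(1-8)/-1 = 35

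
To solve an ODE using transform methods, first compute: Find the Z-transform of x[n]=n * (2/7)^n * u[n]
Using the property Z{n * a^n * u[n]}=az/(z-a)^2
With a=2/7: X(z)=(2/7)z/(z - 2/7)^2, |z| > 2/7

Answer: (2/7)z/(z - 2/7)^2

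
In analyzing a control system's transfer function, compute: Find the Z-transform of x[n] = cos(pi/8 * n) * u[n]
Z{cos(w0 * n) * u[n]} = z(z - cos(w0))/(z^2-2z * cos(w0)+1)
With w0 = pi/8: X(z) = z(z - cos(pi/8))/(z^2-2z * cos(pi/8)+1)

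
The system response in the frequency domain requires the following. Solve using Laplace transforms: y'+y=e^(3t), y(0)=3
Take L: sY - 3 + Y=1/(s-3)
Y(s + 1)=1/(s-3) + 3
Y=1/((s-3)(s + 1)) + 3/(s + 1)
Partial fractions: 1/((s-3)(s + 1))=(1/4)/(s-3) - (1/4)/(s + 1)
So Y=(1/4)/(s-3) + (11/4)/(s + 1)
Inverse Laplace transform (L^(-1){1/(s-3)}=e^(3t), L^(-1){1/(s + 1)}=e^(-t)):

Answer: y(t)=(1/4)·e^(3t) + (11/4)·e^(-t)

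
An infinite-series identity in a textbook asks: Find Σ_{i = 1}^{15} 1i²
= 1·n(n + 1)(2n + 1)/6 = 1·15·16·31/6 = 1240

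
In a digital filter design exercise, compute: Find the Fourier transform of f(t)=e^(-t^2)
The Fourier transform of a Gaussian e^(-t^2) is sqrt(pi) * e^(-omega^2/4).
With a = 1: F(omega) = sqrt(pi) * e^(-omega^2/4)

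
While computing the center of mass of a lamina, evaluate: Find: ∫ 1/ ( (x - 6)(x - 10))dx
Partial fractions: 1/((x-6)(x-10))=A/(x-6)+B/(x-10)
A=-1/4, B=1/4
∫ [-1/4· 1/(x-6)+1/4· 1/(x-10)] dx
=(1/4)[ln|x-10| - ln|x-6|]+C

Answer: (1/4)·ln|(x-10)/(x-6)|+C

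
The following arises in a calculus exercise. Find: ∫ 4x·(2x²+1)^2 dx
Let u=2x² + 1, du=4x dx
∫ u^2 du=u^3/3 + C

Answer: (2x² + 1)^3/3 + C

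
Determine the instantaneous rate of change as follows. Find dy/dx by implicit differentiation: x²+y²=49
Differentiate both sides: 2x + 2y·(dy/dx)=0
Solve: dy/dx=-2x/(2y)=-x/y

Answer: dy/dx=-x/y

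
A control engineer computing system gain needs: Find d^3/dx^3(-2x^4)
Apply power rule 3 times:
d^1: -8x^3
d^2: -24x^2
d^3: -48x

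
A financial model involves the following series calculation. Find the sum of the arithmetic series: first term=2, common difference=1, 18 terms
Last term: a_n=2+(18-1)·1=19
Sum=n(a_1+a_n)/2=18(2+19)/2=189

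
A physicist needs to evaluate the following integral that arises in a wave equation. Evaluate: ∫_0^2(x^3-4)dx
Step 1: Find antiderivative F(x) = (1/4)x^4-4x
Step 2: F(2) - F(0) = -4 - (0) = -4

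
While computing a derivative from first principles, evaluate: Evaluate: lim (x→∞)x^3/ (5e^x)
Apply L'Hôpital 3 times (∞/∞ each time):
Eventually get 3!/(5e^x) → 0

Answer: 0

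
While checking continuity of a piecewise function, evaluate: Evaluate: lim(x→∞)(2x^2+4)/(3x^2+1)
Divide numerator and denominator by x^2:
lim (2 + 4/x^2)/(3 + 1/x^2)=2/3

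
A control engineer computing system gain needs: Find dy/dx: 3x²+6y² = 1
Differentiate: 6x+12y·(dy/dx) = 0
dy/dx = -6x/(12y) = -(1/2)·(x/y)

Answer: dy/dx = -(1/2)·(x/y)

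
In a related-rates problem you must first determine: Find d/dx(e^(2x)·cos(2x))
Product rule: (fg)'=f'g+fg'
f=e^(2x), f'=2·e^(2x)
g=cos(2x), g'=-2·sin(2x)

Answer: 2·e^(2x)·cos(2x)-2·e^(2x)·sin(2x)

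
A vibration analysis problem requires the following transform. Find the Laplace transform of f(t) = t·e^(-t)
L{t·e^(at)}=1/(s-a)²
L{t·e^(-t)}=1/(s + 1)²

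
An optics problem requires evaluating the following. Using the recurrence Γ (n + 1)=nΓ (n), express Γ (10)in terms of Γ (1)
Γ(10)=9Γ(9)=9·8Γ(8)=...=9!·Γ(1)=362880·Γ(1)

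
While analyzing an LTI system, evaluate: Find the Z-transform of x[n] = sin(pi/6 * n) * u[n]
Z{sin(w0*n)*u[n]}=z*sin(w0)/(z^2 - 2z*cos(w0) + 1)
With w0=pi/6: X(z)=z*sin(pi/6)/(z^2 - 2z*cos(pi/6) + 1)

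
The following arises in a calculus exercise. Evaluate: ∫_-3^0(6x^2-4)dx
Step 1: Find antiderivative F(x)=2x^3-4x
Step 2: F(0) - F(-3)=0 - (-42)=42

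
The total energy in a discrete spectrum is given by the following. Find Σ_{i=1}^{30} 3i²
=3·n(n+1)(2n+1)/6=3·30·31·61/6=28365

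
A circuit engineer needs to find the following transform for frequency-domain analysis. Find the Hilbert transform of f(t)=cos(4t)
The Hilbert transform shifts each frequency component by -pi/2.
H{cos(wt)}=sin(wt)
With w=4: H{cos(4t)}=sin(4t)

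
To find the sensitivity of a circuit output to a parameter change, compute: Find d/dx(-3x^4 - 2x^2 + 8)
Power rule: d/dx(ax^n) = n·a·x^(n-1)
Term by term: -12·x^3-4·x

Answer: -12x^3-4x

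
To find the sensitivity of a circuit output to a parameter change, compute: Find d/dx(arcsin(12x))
d/dx[arcsin(u)]=u'/√(1-u²), u=12x, u'=12

Answer: 12/√(1 - 144x²)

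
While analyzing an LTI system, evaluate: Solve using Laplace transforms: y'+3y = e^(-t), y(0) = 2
Take L: sY - 2+3Y = 1/(s+1)
Y(s+3) = 1/(s+1)+2
Y = 1/((s+1)(s+3))+2/(s+3)
Partial fractions: 1/((s+1)(s+3)) = (1/2)/(s+1) - (1/2)/(s+3)
So Y = (1/2)/(s+1)+(3/2)/(s+3)
Inverse Laplace transform (L^(-1){1/(s+1)} = e^(-t), L^(-1){1/(s+3)} = e^(-3t)):

Answer: y(t) = (1/2)·e^(-t)+(3/2)·e^(-3t)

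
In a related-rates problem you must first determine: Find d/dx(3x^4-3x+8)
Power rule: d/dx(ax^n)=n·a·x^(n-1)
Term by term: 12·x^3 - 3

Answer: 12x^3 - 3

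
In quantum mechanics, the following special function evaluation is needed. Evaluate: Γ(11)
Γ(n)=(n-1)! for positive integers
Γ(11)=10!=3628800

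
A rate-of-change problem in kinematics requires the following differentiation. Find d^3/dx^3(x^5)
Apply power rule 3 times:
d^1: 5x^4
d^2: 20x^3
d^3: 60x^2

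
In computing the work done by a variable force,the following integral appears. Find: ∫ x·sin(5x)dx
By parts: u=x, dv=sin(5x) dx
du=dx, v=-cos(5x)/5
=-x·cos(5x)/5 + sin(5x)/5² + C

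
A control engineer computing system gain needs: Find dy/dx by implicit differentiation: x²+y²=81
Differentiate both sides: 2x+2y·(dy/dx) = 0
Solve: dy/dx = -2x/(2y) = -x/y

Answer: dy/dx = -x/y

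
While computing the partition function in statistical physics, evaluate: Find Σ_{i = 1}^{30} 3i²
= 3·n(n+1)(2n+1)/6 = 3·30·31·61/6 = 28365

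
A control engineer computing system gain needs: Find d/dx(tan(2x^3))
Chain rule: d/dx[tan(u)]=sec²(u)·u' where u=2x^3
u'=6x^2

Answer: 6x^2·sec²(2x^3)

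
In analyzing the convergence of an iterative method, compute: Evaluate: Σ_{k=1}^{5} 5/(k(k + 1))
Partial fractions: 5/(k(k+1)) = 5/k - 5/(k+1)
Telescoping sum: 5(1-1/6) = 5·5/6

Answer: 25/6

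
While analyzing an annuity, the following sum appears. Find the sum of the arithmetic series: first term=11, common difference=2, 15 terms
Last term: a_n = 11 + (15 - 1)·2 = 39
Sum = n(a_1 + a_n)/2 = 15(11 + 39)/2 = 375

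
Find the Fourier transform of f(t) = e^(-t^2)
The Fourier transform of a Gaussian e^(-t^2) is sqrt(pi) * e^(-omega^2/4).
With a = 1: F(omega) = sqrt(pi) * e^(-omega^2/4)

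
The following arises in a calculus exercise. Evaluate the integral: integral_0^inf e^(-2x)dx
integral_0^inf e^(-2x) dx=[-1/2 * e^(-2x)]_0^inf
=0 - (-1/2)=1/2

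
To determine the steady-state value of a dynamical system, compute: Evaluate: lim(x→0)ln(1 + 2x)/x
L'Hôpital (0/0): lim 2/(1+2x) / 1 = 2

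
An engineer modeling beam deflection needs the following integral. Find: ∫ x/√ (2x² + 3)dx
Let u = 2x²+3, du = 4x dx
∫ (1/4)·u^(-1/2) du = √u/2+C

Answer: √(2x²+3)/2+C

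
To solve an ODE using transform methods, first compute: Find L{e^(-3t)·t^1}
First shifting: L{e^(at)f(t)} = F(s-a)
L{t^1} = 1/s^2
Shift s → s+3: 1/(s+3)^2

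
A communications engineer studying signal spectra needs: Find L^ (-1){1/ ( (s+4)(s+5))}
Partial fractions: 1/((s + 4)(s + 5)) = A/(s + 4) + B/(s + 5)
Cover-up: A = 1/(s + 5)|_{s = -4} = 1; B = 1/(s + 4)|_{s = -5} = -1
L^(-1) = e^(-4t) - e^(-5t)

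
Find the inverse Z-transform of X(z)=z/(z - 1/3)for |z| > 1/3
Standard pair: z/(z-a) <-> a^n * u[n] for causal signals
With a=1/3: x[n]=(1/3)^n * u[n]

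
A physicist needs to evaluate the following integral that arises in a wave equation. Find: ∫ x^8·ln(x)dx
By parts: u=ln(x), dv=x^8 dx
du=1/x dx, v=x^9/9
=x^9·ln(x)/9 - ∫ x^8/9 dx
=x^9·ln(x)/9 - x^9/81 + C

Answer: x^9(ln(x)/9 - 1/81) + C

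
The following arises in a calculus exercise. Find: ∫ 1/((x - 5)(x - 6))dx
Partial fractions: 1/((x-5)(x-6))=A/(x-5)+B/(x-6)
A=-1, B=1
∫ [-1· 1/(x-5)+1· 1/(x-6)] dx
=(1)[ln|x-6| - ln|x-5|]+C

Answer: ln|(x-6)/(x-5)|+C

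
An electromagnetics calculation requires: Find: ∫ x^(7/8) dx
Power rule: ∫ x^(7/8) dx = x^(15/8)/(15/8) + C

Answer: (8/15)·x^(15/8) + C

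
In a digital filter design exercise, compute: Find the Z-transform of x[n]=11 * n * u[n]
Z{n*u[n]} = z/(z-1)^2
By linearity: Z{11*n*u[n]} = 11z/(z-1)^2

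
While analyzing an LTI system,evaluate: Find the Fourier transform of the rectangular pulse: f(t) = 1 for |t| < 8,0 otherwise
F(omega) = integral from -8 to 8 of e^(-j*omega*t) dt
= 2*sin(8*omega)/omega = 16*sinc(8*omega/pi)

Answer: 2*sin(8*omega)/omega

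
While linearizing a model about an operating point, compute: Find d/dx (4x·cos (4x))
Product rule: (fg)'=f'g+fg'
f=4x, f'=4
g=cos(4x), g'=-4·sin(4x)

Answer: 4·cos(4x)-16x·sin(4x)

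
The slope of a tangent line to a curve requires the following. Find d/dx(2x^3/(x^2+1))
Quotient rule: (f/g)'=(f'g - fg')/g²
f=2x^3, f'=6x^2
g=x^2 + 1, g'=2x

Answer: (6x^2·(x^2 + 1) - 4x^4)/(x^2 + 1)²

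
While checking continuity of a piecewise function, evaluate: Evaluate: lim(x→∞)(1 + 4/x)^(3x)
Rewrite as [(1+4/x)^x]^3.
lim(1+4/x)^x = e^4, so limit = (e^4)^3 = e^12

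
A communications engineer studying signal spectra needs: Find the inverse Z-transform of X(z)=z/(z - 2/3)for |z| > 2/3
Standard pair: z/(z-a) <-> a^n * u[n] for causal signals
With a=2/3: x[n]=(2/3)^n * u[n]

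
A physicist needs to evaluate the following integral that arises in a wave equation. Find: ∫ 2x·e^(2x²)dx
Let u=2x², du=4x dx
∫ (1/2)e^u du=e^u/2 + C

Answer: e^(2x²)/2 + C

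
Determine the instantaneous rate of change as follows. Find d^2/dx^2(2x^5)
Apply power rule 2 times:
d^1: 10x^4
d^2: 40x^3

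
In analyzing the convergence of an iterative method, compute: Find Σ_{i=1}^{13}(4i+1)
= 4·Σ i+1·13 = 4·91+13 = 377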